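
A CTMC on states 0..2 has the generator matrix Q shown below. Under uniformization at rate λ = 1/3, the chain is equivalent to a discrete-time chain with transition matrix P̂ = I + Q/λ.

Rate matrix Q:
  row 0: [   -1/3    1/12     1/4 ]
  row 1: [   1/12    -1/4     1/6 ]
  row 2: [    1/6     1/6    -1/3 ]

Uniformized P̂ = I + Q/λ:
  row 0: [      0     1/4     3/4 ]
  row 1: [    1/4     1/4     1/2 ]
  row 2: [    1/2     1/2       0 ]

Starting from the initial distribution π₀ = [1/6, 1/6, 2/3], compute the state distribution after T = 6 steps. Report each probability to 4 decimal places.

t=0: π = [0.1667, 0.1667, 0.6667]
t=1: π = [0.3750, 0.4167, 0.2083]
t=2: π = [0.2083, 0.3021, 0.4896]
t=3: π = [0.3203, 0.3724, 0.3073]
t=4: π = [0.2467, 0.3268, 0.4264]
t=5: π = [0.2949, 0.3566, 0.3485]
t=6: π = [0.2634, 0.3371, 0.3995]

π = [0.2634, 0.3371, 0.3995]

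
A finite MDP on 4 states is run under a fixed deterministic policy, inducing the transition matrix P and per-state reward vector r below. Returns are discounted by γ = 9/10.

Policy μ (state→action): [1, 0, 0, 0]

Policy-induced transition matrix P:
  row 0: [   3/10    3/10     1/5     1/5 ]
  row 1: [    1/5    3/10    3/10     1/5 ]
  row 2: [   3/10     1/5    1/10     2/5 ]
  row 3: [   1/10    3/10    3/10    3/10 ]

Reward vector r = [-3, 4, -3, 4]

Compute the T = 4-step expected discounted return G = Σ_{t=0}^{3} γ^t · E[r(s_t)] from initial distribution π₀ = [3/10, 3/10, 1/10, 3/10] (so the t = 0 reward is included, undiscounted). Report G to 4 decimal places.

G = 3.2122

t=0: π = [0.3000, 0.3000, 0.1000, 0.3000], E[r] = 1.2000, γ^t·E[r] = 1.200000, running G = 1.200000
t=1: π = [0.2100, 0.2900, 0.2500, 0.2500], E[r] = 0.7800, γ^t·E[r] = 0.702000, running G = 1.902000
t=2: π = [0.2210, 0.2750, 0.2290, 0.2750], E[r] = 0.8500, γ^t·E[r] = 0.688500, running G = 2.590500
t=3: π = [0.2175, 0.2771, 0.2321, 0.2733], E[r] = 0.8528, γ^t·E[r] = 0.621691, running G = 3.212191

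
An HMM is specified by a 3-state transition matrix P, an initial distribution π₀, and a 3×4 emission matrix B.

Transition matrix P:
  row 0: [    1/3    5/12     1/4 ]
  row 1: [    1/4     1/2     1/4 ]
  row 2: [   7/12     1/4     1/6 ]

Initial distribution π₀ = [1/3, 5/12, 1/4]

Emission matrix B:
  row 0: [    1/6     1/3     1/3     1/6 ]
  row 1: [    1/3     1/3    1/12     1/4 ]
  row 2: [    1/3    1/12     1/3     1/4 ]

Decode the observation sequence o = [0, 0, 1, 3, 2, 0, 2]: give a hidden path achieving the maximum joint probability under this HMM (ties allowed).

path = [1, 1, 1, 2, 0, 2, 0]

t=0: δ = [5.556e-02, 1.389e-01, 8.333e-02]  (obs o_0=0)
t=1: δ = [8.102e-03, 2.315e-02, 1.157e-02]  ψ = [2, 1, 1]  (obs o_1=0)
t=2: δ = [2.251e-03, 3.858e-03, 4.823e-04]  ψ = [2, 1, 1]  (obs o_2=1)
t=3: δ = [1.608e-04, 4.823e-04, 2.411e-04]  ψ = [1, 1, 1]  (obs o_3=3)
t=4: δ = [4.689e-05, 2.009e-05, 4.019e-05]  ψ = [2, 1, 1]  (obs o_4=2)
t=5: δ = [3.907e-06, 6.512e-06, 3.907e-06]  ψ = [2, 0, 0]  (obs o_5=0)
t=6: δ = [7.597e-07, 2.713e-07, 5.427e-07]  ψ = [2, 1, 1]  (obs o_6=2)
backtrack: best end state = 0; path = [1, 1, 1, 2, 0, 2, 0]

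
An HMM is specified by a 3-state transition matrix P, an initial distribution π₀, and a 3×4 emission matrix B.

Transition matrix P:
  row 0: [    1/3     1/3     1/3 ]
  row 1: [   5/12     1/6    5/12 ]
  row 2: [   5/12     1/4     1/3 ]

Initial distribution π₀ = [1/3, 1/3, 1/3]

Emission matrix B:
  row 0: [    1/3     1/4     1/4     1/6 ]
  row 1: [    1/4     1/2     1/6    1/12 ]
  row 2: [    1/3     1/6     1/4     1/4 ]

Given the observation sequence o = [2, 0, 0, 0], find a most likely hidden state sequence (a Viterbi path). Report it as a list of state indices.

t=0: δ = [8.333e-02, 5.556e-02, 8.333e-02]  (obs o_0=2)
t=1: δ = [1.157e-02, 6.944e-03, 9.259e-03]  ψ = [2, 0, 0]  (obs o_1=0)
t=2: δ = [1.286e-03, 9.645e-04, 1.286e-03]  ψ = [0, 0, 0]  (obs o_2=0)
t=3: δ = [1.786e-04, 1.072e-04, 1.429e-04]  ψ = [2, 0, 0]  (obs o_3=0)
backtrack: best end state = 0; path = [2, 0, 2, 0]

path = [2, 0, 2, 0]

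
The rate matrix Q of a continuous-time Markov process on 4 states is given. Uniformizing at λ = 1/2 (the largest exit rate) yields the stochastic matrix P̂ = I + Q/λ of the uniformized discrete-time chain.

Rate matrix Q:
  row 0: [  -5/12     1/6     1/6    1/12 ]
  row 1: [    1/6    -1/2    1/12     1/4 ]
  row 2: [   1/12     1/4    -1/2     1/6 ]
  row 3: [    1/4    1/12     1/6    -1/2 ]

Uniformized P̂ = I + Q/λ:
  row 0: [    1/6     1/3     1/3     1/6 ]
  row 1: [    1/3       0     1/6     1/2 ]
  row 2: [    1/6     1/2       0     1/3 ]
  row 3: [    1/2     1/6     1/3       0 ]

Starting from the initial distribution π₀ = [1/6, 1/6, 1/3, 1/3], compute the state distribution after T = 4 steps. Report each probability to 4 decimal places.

π = [0.2882, 0.2469, 0.2185, 0.2464]

t=0: π = [0.1667, 0.1667, 0.3333, 0.3333]
t=1: π = [0.3056, 0.2778, 0.1944, 0.2222]
t=2: π = [0.2870, 0.2361, 0.2222, 0.2546]
t=3: π = [0.2909, 0.2492, 0.2199, 0.2400]
t=4: π = [0.2882, 0.2469, 0.2185, 0.2464]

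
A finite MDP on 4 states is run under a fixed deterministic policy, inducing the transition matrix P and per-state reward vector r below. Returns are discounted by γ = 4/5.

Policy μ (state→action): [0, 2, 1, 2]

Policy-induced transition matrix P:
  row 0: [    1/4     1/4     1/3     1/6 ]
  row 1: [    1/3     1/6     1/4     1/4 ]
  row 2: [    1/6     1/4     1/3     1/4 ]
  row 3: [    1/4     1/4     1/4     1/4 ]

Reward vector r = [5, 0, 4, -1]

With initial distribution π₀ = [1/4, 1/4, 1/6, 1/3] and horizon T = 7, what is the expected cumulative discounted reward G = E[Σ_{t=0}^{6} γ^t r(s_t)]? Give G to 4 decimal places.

G = 8.0186

t=0: π = [0.2500, 0.2500, 0.1667, 0.3333], E[r] = 1.5833, γ^t·E[r] = 1.583333, running G = 1.583333
t=1: π = [0.2569, 0.2292, 0.2847, 0.2292], E[r] = 2.1944, γ^t·E[r] = 1.755556, running G = 3.338889
t=2: π = [0.2454, 0.2309, 0.2951, 0.2286], E[r] = 2.1788, γ^t·E[r] = 1.394444, running G = 4.733333
t=3: π = [0.2446, 0.2308, 0.2950, 0.2296], E[r] = 2.1739, γ^t·E[r] = 1.113012, running G = 5.846346
t=4: π = [0.2446, 0.2308, 0.2950, 0.2296], E[r] = 2.1735, γ^t·E[r] = 0.890265, running G = 6.736611
t=5: π = [0.2446, 0.2308, 0.2950, 0.2296], E[r] = 2.1735, γ^t·E[r] = 0.712215, running G = 7.448826
t=6: π = [0.2447, 0.2308, 0.2950, 0.2296], E[r] = 2.1735, γ^t·E[r] = 0.569773, running G = 8.018598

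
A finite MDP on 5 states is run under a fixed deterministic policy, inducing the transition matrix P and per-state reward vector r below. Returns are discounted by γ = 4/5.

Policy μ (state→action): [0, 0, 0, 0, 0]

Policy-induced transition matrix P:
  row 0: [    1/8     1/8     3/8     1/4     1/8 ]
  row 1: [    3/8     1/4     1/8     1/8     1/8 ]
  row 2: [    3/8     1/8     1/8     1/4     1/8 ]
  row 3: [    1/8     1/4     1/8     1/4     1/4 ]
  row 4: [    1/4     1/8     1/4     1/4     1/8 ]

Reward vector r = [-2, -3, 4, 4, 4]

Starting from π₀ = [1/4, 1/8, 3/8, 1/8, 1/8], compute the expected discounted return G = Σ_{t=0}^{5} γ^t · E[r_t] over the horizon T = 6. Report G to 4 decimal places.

G = 5.2322

t=0: π = [0.2500, 0.1250, 0.3750, 0.1250, 0.1250], E[r] = 1.6250, γ^t·E[r] = 1.625000, running G = 1.625000
t=1: π = [0.2656, 0.1563, 0.2031, 0.2344, 0.1406], E[r] = 1.3125, γ^t·E[r] = 1.050000, running G = 2.675000
t=2: π = [0.2324, 0.1738, 0.2090, 0.2305, 0.1543], E[r] = 1.3887, γ^t·E[r] = 0.888750, running G = 3.563750
t=3: π = [0.2400, 0.1755, 0.2024, 0.2283, 0.1538], E[r] = 1.3313, γ^t·E[r] = 0.681625, running G = 4.245375
t=4: π = [0.2387, 0.1755, 0.2042, 0.2281, 0.1535], E[r] = 1.3394, γ^t·E[r] = 0.548625, running G = 4.794000
t=5: π = [0.2391, 0.1754, 0.2039, 0.2281, 0.1535], E[r] = 1.3372, γ^t·E[r] = 0.438176, running G = 5.232176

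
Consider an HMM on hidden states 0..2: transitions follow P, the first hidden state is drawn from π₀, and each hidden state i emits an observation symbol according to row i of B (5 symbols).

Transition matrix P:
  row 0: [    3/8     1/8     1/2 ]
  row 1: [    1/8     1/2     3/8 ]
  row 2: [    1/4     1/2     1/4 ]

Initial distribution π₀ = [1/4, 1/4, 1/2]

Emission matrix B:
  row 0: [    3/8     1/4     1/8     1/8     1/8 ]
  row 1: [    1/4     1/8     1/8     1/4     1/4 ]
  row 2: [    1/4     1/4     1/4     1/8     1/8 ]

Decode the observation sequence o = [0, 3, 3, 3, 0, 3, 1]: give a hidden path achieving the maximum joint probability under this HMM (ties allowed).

t=0: δ = [9.375e-02, 6.250e-02, 1.250e-01]  (obs o_0=0)
t=1: δ = [4.395e-03, 1.562e-02, 5.859e-03]  ψ = [0, 2, 0]  (obs o_1=3)
t=2: δ = [2.441e-04, 1.953e-03, 7.324e-04]  ψ = [1, 1, 1]  (obs o_2=3)
t=3: δ = [3.052e-05, 2.441e-04, 9.155e-05]  ψ = [1, 1, 1]  (obs o_3=3)
t=4: δ = [1.144e-05, 3.052e-05, 2.289e-05]  ψ = [1, 1, 1]  (obs o_4=0)
t=5: δ = [7.153e-07, 3.815e-06, 1.431e-06]  ψ = [2, 1, 1]  (obs o_5=3)
t=6: δ = [1.192e-07, 2.384e-07, 3.576e-07]  ψ = [1, 1, 1]  (obs o_6=1)
backtrack: best end state = 2; path = [2, 1, 1, 1, 1, 1, 2]

path = [2, 1, 1, 1, 1, 1, 2]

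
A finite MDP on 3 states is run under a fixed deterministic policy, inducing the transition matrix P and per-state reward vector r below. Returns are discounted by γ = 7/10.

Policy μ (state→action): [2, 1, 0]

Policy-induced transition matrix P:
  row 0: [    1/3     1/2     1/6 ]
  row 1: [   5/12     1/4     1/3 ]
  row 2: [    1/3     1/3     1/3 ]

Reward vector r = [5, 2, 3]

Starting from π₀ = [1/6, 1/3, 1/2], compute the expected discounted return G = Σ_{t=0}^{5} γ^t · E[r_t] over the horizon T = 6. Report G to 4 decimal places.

t=0: π = [0.1667, 0.3333, 0.5000], E[r] = 3.0000, γ^t·E[r] = 3.000000, running G = 3.000000
t=1: π = [0.3611, 0.3333, 0.3056], E[r] = 3.3889, γ^t·E[r] = 2.372222, running G = 5.372222
t=2: π = [0.3611, 0.3657, 0.2731], E[r] = 3.3565, γ^t·E[r] = 1.644676, running G = 7.016898
t=3: π = [0.3638, 0.3630, 0.2731], E[r] = 3.3646, γ^t·E[r] = 1.154052, running G = 8.170950
t=4: π = [0.3636, 0.3637, 0.2727], E[r] = 3.3635, γ^t·E[r] = 0.807566, running G = 8.978517
t=5: π = [0.3636, 0.3636, 0.2727], E[r] = 3.3637, γ^t·E[r] = 0.565331, running G = 9.543848

G = 9.5438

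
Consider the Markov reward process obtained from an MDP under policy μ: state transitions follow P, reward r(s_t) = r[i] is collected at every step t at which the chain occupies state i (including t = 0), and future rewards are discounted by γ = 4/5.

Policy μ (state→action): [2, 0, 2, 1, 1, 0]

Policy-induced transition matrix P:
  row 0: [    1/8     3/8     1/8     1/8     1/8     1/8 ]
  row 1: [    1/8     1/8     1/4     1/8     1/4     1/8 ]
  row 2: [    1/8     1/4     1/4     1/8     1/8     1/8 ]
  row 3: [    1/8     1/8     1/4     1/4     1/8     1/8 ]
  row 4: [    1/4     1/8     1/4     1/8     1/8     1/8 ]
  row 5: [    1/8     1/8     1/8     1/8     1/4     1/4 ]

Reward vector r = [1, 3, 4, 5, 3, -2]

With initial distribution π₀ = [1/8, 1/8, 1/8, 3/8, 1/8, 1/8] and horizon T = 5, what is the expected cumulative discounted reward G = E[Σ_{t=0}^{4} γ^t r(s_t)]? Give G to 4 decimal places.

G = 8.9655

t=0: π = [0.1250, 0.1250, 0.1250, 0.3750, 0.1250, 0.1250], E[r] = 3.0000, γ^t·E[r] = 3.000000, running G = 3.000000
t=1: π = [0.1406, 0.1719, 0.2188, 0.1719, 0.1563, 0.1406], E[r] = 2.5781, γ^t·E[r] = 2.062500, running G = 5.062500
t=2: π = [0.1445, 0.1875, 0.2148, 0.1465, 0.1641, 0.1426], E[r] = 2.5059, γ^t·E[r] = 1.603750, running G = 6.666250
t=3: π = [0.1455, 0.1880, 0.2141, 0.1433, 0.1663, 0.1428], E[r] = 2.4956, γ^t·E[r] = 1.277750, running G = 7.944000
t=4: π = [0.1458, 0.1881, 0.2140, 0.1429, 0.1664, 0.1429], E[r] = 2.4940, γ^t·E[r] = 1.021525, running G = 8.965525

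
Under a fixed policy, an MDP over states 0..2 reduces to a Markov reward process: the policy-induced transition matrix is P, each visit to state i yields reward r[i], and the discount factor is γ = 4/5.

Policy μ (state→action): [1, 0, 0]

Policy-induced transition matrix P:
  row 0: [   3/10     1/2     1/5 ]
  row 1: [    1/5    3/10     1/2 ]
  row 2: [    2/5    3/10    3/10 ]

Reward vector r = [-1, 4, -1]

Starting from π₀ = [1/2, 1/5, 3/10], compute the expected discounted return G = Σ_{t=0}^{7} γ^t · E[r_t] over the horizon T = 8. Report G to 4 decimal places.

t=0: π = [0.5000, 0.2000, 0.3000], E[r] = 0.0000, γ^t·E[r] = 0.000000, running G = 0.000000
t=1: π = [0.3100, 0.4000, 0.2900], E[r] = 1.0000, γ^t·E[r] = 0.800000, running G = 0.800000
t=2: π = [0.2890, 0.3620, 0.3490], E[r] = 0.8100, γ^t·E[r] = 0.518400, running G = 1.318400
t=3: π = [0.2987, 0.3578, 0.3435], E[r] = 0.7890, γ^t·E[r] = 0.403968, running G = 1.722368
t=4: π = [0.2986, 0.3597, 0.3417], E[r] = 0.7987, γ^t·E[r] = 0.327148, running G = 2.049516
t=5: π = [0.2982, 0.3597, 0.3421], E[r] = 0.7986, γ^t·E[r] = 0.261675, running G = 2.311191
t=6: π = [0.2982, 0.3596, 0.3421], E[r] = 0.7982, γ^t·E[r] = 0.209242, running G = 2.520433
t=7: π = [0.2982, 0.3596, 0.3421], E[r] = 0.7982, γ^t·E[r] = 0.167403, running G = 2.687836

G = 2.6878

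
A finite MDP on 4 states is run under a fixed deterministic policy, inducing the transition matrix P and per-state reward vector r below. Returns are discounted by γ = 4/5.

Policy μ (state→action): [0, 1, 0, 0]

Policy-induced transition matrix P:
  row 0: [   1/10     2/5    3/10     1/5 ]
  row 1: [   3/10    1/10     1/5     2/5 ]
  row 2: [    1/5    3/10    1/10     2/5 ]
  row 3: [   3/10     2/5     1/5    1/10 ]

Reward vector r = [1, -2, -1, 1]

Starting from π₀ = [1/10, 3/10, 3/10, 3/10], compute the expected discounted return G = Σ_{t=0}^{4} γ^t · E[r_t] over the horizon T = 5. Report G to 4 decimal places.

G = -1.1143

t=0: π = [0.1000, 0.3000, 0.3000, 0.3000], E[r] = -0.5000, γ^t·E[r] = -0.500000, running G = -0.500000
t=1: π = [0.2500, 0.2800, 0.1800, 0.2900], E[r] = -0.2000, γ^t·E[r] = -0.160000, running G = -0.660000
t=2: π = [0.2320, 0.2980, 0.2070, 0.2630], E[r] = -0.3080, γ^t·E[r] = -0.197120, running G = -0.857120
t=3: π = [0.2329, 0.2899, 0.2025, 0.2747], E[r] = -0.2747, γ^t·E[r] = -0.140646, running G = -0.997766
t=4: π = [0.2332, 0.2928, 0.2030, 0.2710], E[r] = -0.2844, γ^t·E[r] = -0.116498, running G = -1.114265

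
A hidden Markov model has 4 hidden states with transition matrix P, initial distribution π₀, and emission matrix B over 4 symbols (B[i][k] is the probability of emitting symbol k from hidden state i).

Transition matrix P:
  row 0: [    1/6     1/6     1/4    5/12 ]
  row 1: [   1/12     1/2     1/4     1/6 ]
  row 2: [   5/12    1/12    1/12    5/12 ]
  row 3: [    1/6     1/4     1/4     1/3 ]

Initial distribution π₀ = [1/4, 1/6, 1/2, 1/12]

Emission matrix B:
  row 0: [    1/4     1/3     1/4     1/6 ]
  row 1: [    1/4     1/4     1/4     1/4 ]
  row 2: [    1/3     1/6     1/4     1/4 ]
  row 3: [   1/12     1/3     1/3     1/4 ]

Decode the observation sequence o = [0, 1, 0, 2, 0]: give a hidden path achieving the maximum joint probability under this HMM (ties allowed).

path = [2, 3, 1, 1, 1]

t=0: δ = [6.250e-02, 4.167e-02, 1.667e-01, 6.944e-03]  (obs o_0=0)
t=1: δ = [2.315e-02, 5.208e-03, 2.604e-03, 2.315e-02]  ψ = [2, 1, 0, 2]  (obs o_1=1)
t=2: δ = [9.645e-04, 1.447e-03, 1.929e-03, 8.038e-04]  ψ = [0, 3, 0, 0]  (obs o_2=0)
t=3: δ = [2.009e-04, 1.808e-04, 9.042e-05, 2.679e-04]  ψ = [2, 1, 1, 2]  (obs o_3=2)
t=4: δ = [1.116e-05, 2.261e-05, 2.233e-05, 7.442e-06]  ψ = [3, 1, 3, 3]  (obs o_4=0)
backtrack: best end state = 1; path = [2, 3, 1, 1, 1]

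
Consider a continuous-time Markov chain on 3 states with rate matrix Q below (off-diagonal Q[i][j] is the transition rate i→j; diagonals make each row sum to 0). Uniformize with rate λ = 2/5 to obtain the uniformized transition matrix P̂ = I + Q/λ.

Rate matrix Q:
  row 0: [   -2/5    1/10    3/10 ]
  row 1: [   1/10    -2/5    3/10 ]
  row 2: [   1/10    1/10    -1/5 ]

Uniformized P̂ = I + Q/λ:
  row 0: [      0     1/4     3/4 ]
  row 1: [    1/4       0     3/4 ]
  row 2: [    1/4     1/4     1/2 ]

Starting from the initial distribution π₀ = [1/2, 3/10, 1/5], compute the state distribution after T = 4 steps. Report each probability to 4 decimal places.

π = [0.2012, 0.2004, 0.5984]

t=0: π = [0.5000, 0.3000, 0.2000]
t=1: π = [0.1250, 0.1750, 0.7000]
t=2: π = [0.2188, 0.2063, 0.5750]
t=3: π = [0.1953, 0.1984, 0.6063]
t=4: π = [0.2012, 0.2004, 0.5984]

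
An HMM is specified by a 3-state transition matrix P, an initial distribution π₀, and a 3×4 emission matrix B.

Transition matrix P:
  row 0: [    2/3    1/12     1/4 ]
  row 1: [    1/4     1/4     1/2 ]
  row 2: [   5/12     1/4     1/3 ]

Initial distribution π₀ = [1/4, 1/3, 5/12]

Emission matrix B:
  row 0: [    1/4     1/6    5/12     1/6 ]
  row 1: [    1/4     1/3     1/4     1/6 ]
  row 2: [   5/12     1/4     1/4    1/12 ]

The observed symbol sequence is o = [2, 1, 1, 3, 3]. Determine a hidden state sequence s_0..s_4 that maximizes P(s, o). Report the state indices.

t=0: δ = [1.042e-01, 8.333e-02, 1.042e-01]  (obs o_0=2)
t=1: δ = [1.157e-02, 8.681e-03, 1.042e-02]  ψ = [0, 2, 1]  (obs o_1=1)
t=2: δ = [1.286e-03, 8.681e-04, 1.085e-03]  ψ = [0, 2, 1]  (obs o_2=1)
t=3: δ = [1.429e-04, 4.521e-05, 3.617e-05]  ψ = [0, 2, 1]  (obs o_3=3)
t=4: δ = [1.588e-05, 1.985e-06, 2.977e-06]  ψ = [0, 0, 0]  (obs o_4=3)
backtrack: best end state = 0; path = [0, 0, 0, 0, 0]

path = [0, 0, 0, 0, 0]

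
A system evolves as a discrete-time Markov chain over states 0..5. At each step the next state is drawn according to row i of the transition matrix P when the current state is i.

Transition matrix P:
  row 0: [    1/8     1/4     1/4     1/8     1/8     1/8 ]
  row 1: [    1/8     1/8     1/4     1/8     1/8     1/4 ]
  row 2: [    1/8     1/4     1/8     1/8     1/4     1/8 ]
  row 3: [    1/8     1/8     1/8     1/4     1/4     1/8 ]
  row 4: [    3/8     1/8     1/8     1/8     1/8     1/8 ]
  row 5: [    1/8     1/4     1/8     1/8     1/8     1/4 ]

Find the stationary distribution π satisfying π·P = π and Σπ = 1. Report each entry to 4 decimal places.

π = [0.1660, 0.1881, 0.1693, 0.1429, 0.1640, 0.1697]

Balance equations π_j = Σ_i π_i·P[i][j]:
  π_0 = 1/8·π_0 + 1/8·π_1 + 1/8·π_2 + 1/8·π_3 + 3/8·π_4 + 1/8·π_5
  π_1 = 1/4·π_0 + 1/8·π_1 + 1/4·π_2 + 1/8·π_3 + 1/8·π_4 + 1/4·π_5
  π_2 = 1/4·π_0 + 1/4·π_1 + 1/8·π_2 + 1/8·π_3 + 1/8·π_4 + 1/8·π_5
  π_3 = 1/8·π_0 + 1/8·π_1 + 1/8·π_2 + 1/4·π_3 + 1/8·π_4 + 1/8·π_5
  π_4 = 1/8·π_0 + 1/8·π_1 + 1/4·π_2 + 1/4·π_3 + 1/8·π_4 + 1/8·π_5
  normalize: π_0 + π_1 + π_2 + π_3 + π_4 + π_5 = 1
Solving the linear system gives exactly π = [5343/32186, 865/4598, 2724/16093, 1/7, 5279/32186, 5463/32186].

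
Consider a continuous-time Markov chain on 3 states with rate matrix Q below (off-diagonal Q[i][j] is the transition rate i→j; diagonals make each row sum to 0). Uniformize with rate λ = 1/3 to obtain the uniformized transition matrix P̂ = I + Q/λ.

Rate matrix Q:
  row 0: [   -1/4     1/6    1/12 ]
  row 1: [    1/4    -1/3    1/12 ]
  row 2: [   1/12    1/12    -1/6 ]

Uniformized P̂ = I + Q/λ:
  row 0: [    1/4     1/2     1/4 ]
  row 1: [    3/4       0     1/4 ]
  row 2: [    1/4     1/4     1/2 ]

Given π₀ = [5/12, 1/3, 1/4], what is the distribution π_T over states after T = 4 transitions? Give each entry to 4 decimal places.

π = [0.3874, 0.2796, 0.3330]

t=0: π = [0.4167, 0.3333, 0.2500]
t=1: π = [0.4167, 0.2708, 0.3125]
t=2: π = [0.3854, 0.2865, 0.3281]
t=3: π = [0.3932, 0.2747, 0.3320]
t=4: π = [0.3874, 0.2796, 0.3330]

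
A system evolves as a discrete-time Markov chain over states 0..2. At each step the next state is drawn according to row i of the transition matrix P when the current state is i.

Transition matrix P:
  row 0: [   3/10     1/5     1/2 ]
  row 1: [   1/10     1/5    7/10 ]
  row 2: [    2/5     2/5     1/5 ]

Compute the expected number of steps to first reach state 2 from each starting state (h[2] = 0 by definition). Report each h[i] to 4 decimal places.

First-step conditioning: h[2] = 0; for i ≠ 2, h[i] = 1 + Σ_k P[i][k]·h[k].
  h[0] = 1 + 3/10·h[0] + 1/5·h[1]
  h[1] = 1 + 1/10·h[0] + 1/5·h[1]
Solving the 2×2 linear system over states ≠ 2 gives exactly h = [50/27, 40/27, 0] (h[2] = 0 is the target).

h = [1.8519, 1.4815, 0.0000]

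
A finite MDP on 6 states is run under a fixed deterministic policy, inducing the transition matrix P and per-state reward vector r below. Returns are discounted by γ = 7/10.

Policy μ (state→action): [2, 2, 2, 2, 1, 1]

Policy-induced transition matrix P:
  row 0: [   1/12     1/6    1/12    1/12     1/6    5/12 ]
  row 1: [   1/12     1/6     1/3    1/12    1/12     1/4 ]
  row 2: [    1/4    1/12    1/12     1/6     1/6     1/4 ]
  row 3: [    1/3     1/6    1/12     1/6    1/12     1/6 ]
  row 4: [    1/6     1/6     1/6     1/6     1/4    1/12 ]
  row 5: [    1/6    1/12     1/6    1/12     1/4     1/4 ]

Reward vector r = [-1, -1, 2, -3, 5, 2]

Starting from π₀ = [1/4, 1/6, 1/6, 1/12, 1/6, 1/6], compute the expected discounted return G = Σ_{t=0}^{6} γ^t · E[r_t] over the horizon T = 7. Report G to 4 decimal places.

t=0: π = [0.2500, 0.1667, 0.1667, 0.0833, 0.1667, 0.1667], E[r] = 0.8333, γ^t·E[r] = 0.833333, running G = 0.833333
t=1: π = [0.1597, 0.1389, 0.1528, 0.1181, 0.1736, 0.2569], E[r] = 1.0347, γ^t·E[r] = 0.724306, running G = 1.557639
t=2: π = [0.1742, 0.1325, 0.1539, 0.1204, 0.1811, 0.2378], E[r] = 1.0214, γ^t·E[r] = 0.500492, running G = 2.058131
t=3: π = [0.1740, 0.1340, 0.1514, 0.1213, 0.1805, 0.2388], E[r] = 1.0110, γ^t·E[r] = 0.346788, running G = 2.404919
t=4: π = [0.1738, 0.1342, 0.1518, 0.1211, 0.1803, 0.2388], E[r] = 1.0116, γ^t·E[r] = 0.242880, running G = 2.647799
t=5: π = [0.1738, 0.1341, 0.1518, 0.1211, 0.1803, 0.2388], E[r] = 1.0116, γ^t·E[r] = 0.170022, running G = 2.817821
t=6: π = [0.1738, 0.1341, 0.1518, 0.1211, 0.1803, 0.2388], E[r] = 1.0116, γ^t·E[r] = 0.119016, running G = 2.936836

G = 2.9368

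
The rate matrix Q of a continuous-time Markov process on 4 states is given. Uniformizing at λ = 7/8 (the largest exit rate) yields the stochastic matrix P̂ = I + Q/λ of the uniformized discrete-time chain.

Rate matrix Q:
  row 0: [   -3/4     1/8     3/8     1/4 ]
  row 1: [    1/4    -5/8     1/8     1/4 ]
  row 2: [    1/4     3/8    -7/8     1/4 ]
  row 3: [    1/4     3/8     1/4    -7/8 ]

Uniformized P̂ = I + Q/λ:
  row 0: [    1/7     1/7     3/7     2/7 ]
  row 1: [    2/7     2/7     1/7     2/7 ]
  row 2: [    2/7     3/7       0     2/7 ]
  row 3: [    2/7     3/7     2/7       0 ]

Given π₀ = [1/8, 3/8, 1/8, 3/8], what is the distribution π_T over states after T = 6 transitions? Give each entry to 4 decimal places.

t=0: π = [0.1250, 0.3750, 0.1250, 0.3750]
t=1: π = [0.2679, 0.3393, 0.2143, 0.1786]
t=2: π = [0.2474, 0.3036, 0.2143, 0.2347]
t=3: π = [0.2504, 0.3145, 0.2165, 0.2187]
t=4: π = [0.2499, 0.3121, 0.2147, 0.2232]
t=5: π = [0.2500, 0.3126, 0.2155, 0.2219]
t=6: π = [0.2500, 0.3125, 0.2152, 0.2223]

π = [0.2500, 0.3125, 0.2152, 0.2223]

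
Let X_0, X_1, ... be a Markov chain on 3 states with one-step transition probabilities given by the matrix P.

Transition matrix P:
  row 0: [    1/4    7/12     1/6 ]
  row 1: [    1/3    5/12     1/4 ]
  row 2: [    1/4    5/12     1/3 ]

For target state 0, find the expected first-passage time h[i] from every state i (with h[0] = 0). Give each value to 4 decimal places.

h = [0.0000, 3.2195, 3.5122]

First-step conditioning: h[0] = 0; for i ≠ 0, h[i] = 1 + Σ_k P[i][k]·h[k].
  h[1] = 1 + 5/12·h[1] + 1/4·h[2]
  h[2] = 1 + 5/12·h[1] + 1/3·h[2]
Solving the 2×2 linear system over states ≠ 0 gives exactly h = [0, 132/41, 144/41] (h[0] = 0 is the target).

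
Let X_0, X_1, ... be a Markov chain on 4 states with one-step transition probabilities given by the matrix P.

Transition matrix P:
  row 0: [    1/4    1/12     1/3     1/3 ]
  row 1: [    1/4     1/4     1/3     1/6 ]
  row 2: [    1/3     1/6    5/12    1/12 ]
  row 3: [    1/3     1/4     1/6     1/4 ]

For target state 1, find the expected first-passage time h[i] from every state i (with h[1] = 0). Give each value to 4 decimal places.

First-step conditioning: h[1] = 0; for i ≠ 1, h[i] = 1 + Σ_k P[i][k]·h[k].
  h[0] = 1 + 1/4·h[0] + 1/3·h[2] + 1/3·h[3]
  h[2] = 1 + 1/3·h[0] + 5/12·h[2] + 1/12·h[3]
  h[3] = 1 + 1/3·h[0] + 1/6·h[2] + 1/4·h[3]
Solving the 3×3 linear system over states ≠ 1 gives exactly h = [1644/245, 0, 312/49, 1404/245] (h[1] = 0 is the target).

h = [6.7102, 0.0000, 6.3673, 5.7306]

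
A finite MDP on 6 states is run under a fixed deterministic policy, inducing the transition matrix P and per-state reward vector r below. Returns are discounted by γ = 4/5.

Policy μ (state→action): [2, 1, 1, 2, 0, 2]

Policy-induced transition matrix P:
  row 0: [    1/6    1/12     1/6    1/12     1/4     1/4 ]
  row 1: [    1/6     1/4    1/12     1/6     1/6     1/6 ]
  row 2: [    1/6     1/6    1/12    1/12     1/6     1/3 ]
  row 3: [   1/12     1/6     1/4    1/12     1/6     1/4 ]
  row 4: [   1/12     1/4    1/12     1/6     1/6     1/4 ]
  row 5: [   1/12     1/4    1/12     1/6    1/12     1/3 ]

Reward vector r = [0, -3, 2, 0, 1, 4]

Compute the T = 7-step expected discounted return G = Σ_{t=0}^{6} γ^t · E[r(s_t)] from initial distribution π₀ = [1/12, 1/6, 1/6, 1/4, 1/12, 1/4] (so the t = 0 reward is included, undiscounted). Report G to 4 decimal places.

G = 3.3941

t=0: π = [0.0833, 0.1667, 0.1667, 0.2500, 0.0833, 0.2500], E[r] = 0.9167, γ^t·E[r] = 0.916667, running G = 0.916667
t=1: π = [0.1181, 0.2014, 0.1319, 0.1250, 0.1528, 0.2708], E[r] = 0.8958, γ^t·E[r] = 0.716667, running G = 1.633333
t=2: π = [0.1209, 0.2089, 0.1140, 0.1354, 0.1539, 0.2668], E[r] = 0.8223, γ^t·E[r] = 0.526296, running G = 2.159630
t=3: π = [0.1203, 0.2091, 0.1160, 0.1358, 0.1545, 0.2643], E[r] = 0.8166, γ^t·E[r] = 0.418099, running G = 2.577728
t=4: π = [0.1204, 0.2090, 0.1160, 0.1357, 0.1547, 0.2643], E[r] = 0.8168, γ^t·E[r] = 0.334579, running G = 2.912308
t=5: π = [0.1205, 0.2090, 0.1160, 0.1357, 0.1547, 0.2643], E[r] = 0.8169, γ^t·E[r] = 0.267675, running G = 3.179982
t=6: π = [0.1204, 0.2090, 0.1160, 0.1357, 0.1547, 0.2643], E[r] = 0.8169, γ^t·E[r] = 0.214140, running G = 3.394122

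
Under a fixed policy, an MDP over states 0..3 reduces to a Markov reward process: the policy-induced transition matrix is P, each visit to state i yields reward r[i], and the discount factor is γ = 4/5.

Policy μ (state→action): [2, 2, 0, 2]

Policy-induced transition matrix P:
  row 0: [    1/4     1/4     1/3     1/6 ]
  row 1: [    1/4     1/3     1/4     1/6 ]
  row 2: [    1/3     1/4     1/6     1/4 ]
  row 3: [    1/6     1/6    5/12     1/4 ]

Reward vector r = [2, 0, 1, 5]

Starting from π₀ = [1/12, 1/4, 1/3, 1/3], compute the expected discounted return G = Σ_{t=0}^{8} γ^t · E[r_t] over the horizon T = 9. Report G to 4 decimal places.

t=0: π = [0.0833, 0.2500, 0.3333, 0.3333], E[r] = 2.1667, γ^t·E[r] = 2.166667, running G = 2.166667
t=1: π = [0.2500, 0.2431, 0.2847, 0.2222], E[r] = 1.8958, γ^t·E[r] = 1.516667, running G = 3.683333
t=2: π = [0.2552, 0.2517, 0.2841, 0.2089], E[r] = 1.8391, γ^t·E[r] = 1.177037, running G = 4.860370
t=3: π = [0.2563, 0.2536, 0.2824, 0.2078], E[r] = 1.8337, γ^t·E[r] = 0.938864, running G = 5.799235
t=4: π = [0.2562, 0.2538, 0.2824, 0.2075], E[r] = 1.8325, γ^t·E[r] = 0.750574, running G = 6.549809
t=5: π = [0.2562, 0.2539, 0.2824, 0.2075], E[r] = 1.8324, γ^t·E[r] = 0.600432, running G = 7.150241
t=6: π = [0.2562, 0.2539, 0.2824, 0.2075], E[r] = 1.8323, γ^t·E[r] = 0.480338, running G = 7.630579
t=7: π = [0.2562, 0.2539, 0.2824, 0.2075], E[r] = 1.8323, γ^t·E[r] = 0.384270, running G = 8.014849
t=8: π = [0.2562, 0.2539, 0.2824, 0.2075], E[r] = 1.8323, γ^t·E[r] = 0.307416, running G = 8.322265

G = 8.3223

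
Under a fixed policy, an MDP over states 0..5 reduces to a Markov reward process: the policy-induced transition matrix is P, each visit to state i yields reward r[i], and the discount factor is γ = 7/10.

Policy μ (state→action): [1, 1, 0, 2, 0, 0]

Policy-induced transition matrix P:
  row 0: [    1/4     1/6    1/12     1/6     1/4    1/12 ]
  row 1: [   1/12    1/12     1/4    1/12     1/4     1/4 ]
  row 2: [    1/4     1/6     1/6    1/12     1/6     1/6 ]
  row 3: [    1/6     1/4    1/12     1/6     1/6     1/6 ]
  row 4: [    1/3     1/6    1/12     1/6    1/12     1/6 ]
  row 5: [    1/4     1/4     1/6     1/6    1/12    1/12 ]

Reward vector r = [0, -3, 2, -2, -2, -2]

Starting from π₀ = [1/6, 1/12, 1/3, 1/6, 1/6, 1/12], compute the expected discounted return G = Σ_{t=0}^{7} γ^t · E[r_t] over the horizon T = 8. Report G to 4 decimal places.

t=0: π = [0.1667, 0.0833, 0.3333, 0.1667, 0.1667, 0.0833], E[r] = -0.4167, γ^t·E[r] = -0.416667, running G = -0.416667
t=1: π = [0.2361, 0.1806, 0.1319, 0.1319, 0.1667, 0.1528], E[r] = -1.1806, γ^t·E[r] = -0.826389, running G = -1.243056
t=2: π = [0.2228, 0.1753, 0.1372, 0.1406, 0.1748, 0.1493], E[r] = -1.1811, γ^t·E[r] = -0.578756, running G = -1.821811
t=3: π = [0.2236, 0.1762, 0.1364, 0.1406, 0.1728, 0.1503], E[r] = -1.1833, γ^t·E[r] = -0.405857, running G = -2.227668
t=4: π = [0.2233, 0.1762, 0.1366, 0.1406, 0.1731, 0.1502], E[r] = -1.1832, γ^t·E[r] = -0.284090, running G = -2.511758
t=5: π = [0.2233, 0.1762, 0.1366, 0.1406, 0.1730, 0.1502], E[r] = -1.1831, γ^t·E[r] = -0.198850, running G = -2.710608
t=6: π = [0.2233, 0.1762, 0.1366, 0.1406, 0.1730, 0.1502], E[r] = -1.1831, γ^t·E[r] = -0.139194, running G = -2.849802
t=7: π = [0.2233, 0.1762, 0.1366, 0.1406, 0.1730, 0.1502], E[r] = -1.1831, γ^t·E[r] = -0.097436, running G = -2.947238

G = -2.9472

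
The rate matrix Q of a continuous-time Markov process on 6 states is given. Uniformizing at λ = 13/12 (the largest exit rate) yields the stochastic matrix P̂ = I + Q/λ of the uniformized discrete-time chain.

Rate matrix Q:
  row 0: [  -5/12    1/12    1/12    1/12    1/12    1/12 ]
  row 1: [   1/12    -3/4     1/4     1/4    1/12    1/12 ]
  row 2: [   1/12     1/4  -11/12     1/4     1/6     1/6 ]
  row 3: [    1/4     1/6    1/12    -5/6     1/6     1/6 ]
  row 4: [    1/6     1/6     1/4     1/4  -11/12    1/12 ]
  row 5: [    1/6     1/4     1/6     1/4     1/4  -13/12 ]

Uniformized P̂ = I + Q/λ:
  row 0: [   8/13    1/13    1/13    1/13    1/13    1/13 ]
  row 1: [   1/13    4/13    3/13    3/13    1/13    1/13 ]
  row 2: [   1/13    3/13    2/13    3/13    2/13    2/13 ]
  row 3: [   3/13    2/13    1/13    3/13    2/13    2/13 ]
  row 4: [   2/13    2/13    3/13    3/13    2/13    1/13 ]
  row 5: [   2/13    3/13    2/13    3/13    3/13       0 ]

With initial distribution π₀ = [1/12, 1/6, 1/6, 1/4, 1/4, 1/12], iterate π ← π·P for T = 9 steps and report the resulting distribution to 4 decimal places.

t=0: π = [0.0833, 0.1667, 0.1667, 0.2500, 0.2500, 0.0833]
t=1: π = [0.1859, 0.1923, 0.1603, 0.2179, 0.1410, 0.1026]
t=2: π = [0.2293, 0.1893, 0.1484, 0.2022, 0.1326, 0.0981]
t=3: π = [0.2492, 0.1843, 0.1454, 0.1955, 0.1292, 0.0963]
t=4: π = [0.2586, 0.1816, 0.1438, 0.1924, 0.1279, 0.0957]
t=5: π = [0.2630, 0.1803, 0.1430, 0.1910, 0.1274, 0.0954]
t=6: π = [0.2650, 0.1797, 0.1426, 0.1903, 0.1271, 0.0953]
t=7: π = [0.2660, 0.1794, 0.1424, 0.1900, 0.1270, 0.0952]
t=8: π = [0.2665, 0.1793, 0.1423, 0.1898, 0.1269, 0.0952]
t=9: π = [0.2667, 0.1792, 0.1423, 0.1898, 0.1269, 0.0952]

π = [0.2667, 0.1792, 0.1423, 0.1898, 0.1269, 0.0952]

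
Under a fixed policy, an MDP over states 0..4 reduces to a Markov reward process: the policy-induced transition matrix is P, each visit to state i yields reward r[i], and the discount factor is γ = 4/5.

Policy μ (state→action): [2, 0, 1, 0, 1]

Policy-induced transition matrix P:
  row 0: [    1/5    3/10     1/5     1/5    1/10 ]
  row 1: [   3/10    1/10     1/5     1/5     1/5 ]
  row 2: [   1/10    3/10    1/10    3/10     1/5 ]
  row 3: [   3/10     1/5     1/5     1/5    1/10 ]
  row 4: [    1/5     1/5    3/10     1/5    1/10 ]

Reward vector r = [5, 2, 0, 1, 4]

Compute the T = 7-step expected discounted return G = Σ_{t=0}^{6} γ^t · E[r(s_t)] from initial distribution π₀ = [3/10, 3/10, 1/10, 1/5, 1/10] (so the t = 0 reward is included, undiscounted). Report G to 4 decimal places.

G = 9.6585

t=0: π = [0.3000, 0.3000, 0.1000, 0.2000, 0.1000], E[r] = 2.7000, γ^t·E[r] = 2.700000, running G = 2.700000
t=1: π = [0.2400, 0.2100, 0.2000, 0.2100, 0.1400], E[r] = 2.3900, γ^t·E[r] = 1.912000, running G = 4.612000
t=2: π = [0.2220, 0.2230, 0.1940, 0.2200, 0.1410], E[r] = 2.3400, γ^t·E[r] = 1.497600, running G = 6.109600
t=3: π = [0.2249, 0.2193, 0.1947, 0.2194, 0.1417], E[r] = 2.3493, γ^t·E[r] = 1.202842, running G = 7.312442
t=4: π = [0.2244, 0.2200, 0.1947, 0.2195, 0.1414], E[r] = 2.3471, γ^t·E[r] = 0.961384, running G = 8.273826
t=5: π = [0.2245, 0.2199, 0.1947, 0.2195, 0.1415], E[r] = 2.3476, γ^t·E[r] = 0.769254, running G = 9.043080
t=6: π = [0.2245, 0.2199, 0.1947, 0.2195, 0.1415], E[r] = 2.3475, γ^t·E[r] = 0.615383, running G = 9.658463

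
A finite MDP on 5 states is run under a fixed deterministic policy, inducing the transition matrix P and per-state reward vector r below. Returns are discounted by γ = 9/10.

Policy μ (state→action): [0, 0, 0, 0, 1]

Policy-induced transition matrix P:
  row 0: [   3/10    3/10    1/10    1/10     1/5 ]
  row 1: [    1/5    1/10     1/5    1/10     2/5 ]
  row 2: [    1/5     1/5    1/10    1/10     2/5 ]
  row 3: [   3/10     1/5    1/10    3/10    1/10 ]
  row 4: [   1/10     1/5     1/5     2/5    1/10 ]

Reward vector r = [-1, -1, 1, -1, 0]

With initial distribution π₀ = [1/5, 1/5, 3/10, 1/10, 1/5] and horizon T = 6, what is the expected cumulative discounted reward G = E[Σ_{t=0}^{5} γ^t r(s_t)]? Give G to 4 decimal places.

G = -1.9632

t=0: π = [0.2000, 0.2000, 0.3000, 0.1000, 0.2000], E[r] = -0.2000, γ^t·E[r] = -0.200000, running G = -0.200000
t=1: π = [0.2100, 0.2000, 0.1400, 0.1800, 0.2700], E[r] = -0.4500, γ^t·E[r] = -0.405000, running G = -0.605000
t=2: π = [0.2120, 0.2010, 0.1470, 0.2170, 0.2230], E[r] = -0.4830, γ^t·E[r] = -0.391230, running G = -0.996230
t=3: π = [0.2206, 0.2011, 0.1424, 0.2103, 0.2256], E[r] = -0.4896, γ^t·E[r] = -0.356918, running G = -1.353148
t=4: π = [0.2205, 0.2020, 0.1427, 0.2097, 0.2251], E[r] = -0.4896, γ^t·E[r] = -0.321194, running G = -1.674342
t=5: π = [0.2205, 0.2019, 0.1427, 0.2095, 0.2254], E[r] = -0.4891, γ^t·E[r] = -0.288838, running G = -1.963180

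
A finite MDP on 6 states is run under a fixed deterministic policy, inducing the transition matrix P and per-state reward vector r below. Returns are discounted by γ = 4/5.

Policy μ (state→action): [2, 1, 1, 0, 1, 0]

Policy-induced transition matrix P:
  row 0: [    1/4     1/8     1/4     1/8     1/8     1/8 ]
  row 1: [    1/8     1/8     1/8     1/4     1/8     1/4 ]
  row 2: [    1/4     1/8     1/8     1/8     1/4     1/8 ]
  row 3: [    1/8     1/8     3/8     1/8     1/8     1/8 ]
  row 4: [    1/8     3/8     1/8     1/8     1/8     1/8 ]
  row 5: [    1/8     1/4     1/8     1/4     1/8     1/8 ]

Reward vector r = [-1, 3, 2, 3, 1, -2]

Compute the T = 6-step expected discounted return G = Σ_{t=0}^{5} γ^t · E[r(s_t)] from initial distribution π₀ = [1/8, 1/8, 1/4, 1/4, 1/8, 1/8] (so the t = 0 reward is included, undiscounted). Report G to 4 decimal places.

t=0: π = [0.1250, 0.1250, 0.2500, 0.2500, 0.1250, 0.1250], E[r] = 1.3750, γ^t·E[r] = 1.375000, running G = 1.375000
t=1: π = [0.1719, 0.1719, 0.2031, 0.1563, 0.1563, 0.1406], E[r] = 1.0938, γ^t·E[r] = 0.875000, running G = 2.250000
t=2: π = [0.1719, 0.1816, 0.1855, 0.1641, 0.1504, 0.1465], E[r] = 1.0938, γ^t·E[r] = 0.700000, running G = 2.950000
t=3: π = [0.1697, 0.1809, 0.1875, 0.1660, 0.1482, 0.1477], E[r] = 1.0989, γ^t·E[r] = 0.562625, running G = 3.512625
t=4: π = [0.1696, 0.1805, 0.1877, 0.1661, 0.1484, 0.1476], E[r] = 1.0988, γ^t·E[r] = 0.450050, running G = 3.962675
t=5: π = [0.1697, 0.1806, 0.1877, 0.1660, 0.1485, 0.1476], E[r] = 1.0988, γ^t·E[r] = 0.360070, running G = 4.322745

G = 4.3227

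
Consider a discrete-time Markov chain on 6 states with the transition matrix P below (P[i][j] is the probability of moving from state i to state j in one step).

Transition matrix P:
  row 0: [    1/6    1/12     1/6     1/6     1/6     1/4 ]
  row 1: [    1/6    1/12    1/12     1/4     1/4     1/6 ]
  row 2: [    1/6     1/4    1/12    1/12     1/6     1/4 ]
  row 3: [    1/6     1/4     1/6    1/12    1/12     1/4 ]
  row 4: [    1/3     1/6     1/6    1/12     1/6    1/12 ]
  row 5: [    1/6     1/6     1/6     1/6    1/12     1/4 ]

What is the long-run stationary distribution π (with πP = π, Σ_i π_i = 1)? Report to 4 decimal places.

π = [0.1917, 0.1610, 0.1415, 0.1438, 0.1505, 0.2115]

Balance equations π_j = Σ_i π_i·P[i][j]:
  π_0 = 1/6·π_0 + 1/6·π_1 + 1/6·π_2 + 1/6·π_3 + 1/3·π_4 + 1/6·π_5
  π_1 = 1/12·π_0 + 1/12·π_1 + 1/4·π_2 + 1/4·π_3 + 1/6·π_4 + 1/6·π_5
  π_2 = 1/6·π_0 + 1/12·π_1 + 1/12·π_2 + 1/6·π_3 + 1/6·π_4 + 1/6·π_5
  π_3 = 1/6·π_0 + 1/4·π_1 + 1/12·π_2 + 1/12·π_3 + 1/12·π_4 + 1/6·π_5
  π_4 = 1/6·π_0 + 1/4·π_1 + 1/6·π_2 + 1/12·π_3 + 1/6·π_4 + 1/12·π_5
  normalize: π_0 + π_1 + π_2 + π_3 + π_4 + π_5 = 1
Solving the linear system gives exactly π = [27461/143215, 23063/143215, 20259/143215, 20591/143215, 21551/143215, 6058/28643].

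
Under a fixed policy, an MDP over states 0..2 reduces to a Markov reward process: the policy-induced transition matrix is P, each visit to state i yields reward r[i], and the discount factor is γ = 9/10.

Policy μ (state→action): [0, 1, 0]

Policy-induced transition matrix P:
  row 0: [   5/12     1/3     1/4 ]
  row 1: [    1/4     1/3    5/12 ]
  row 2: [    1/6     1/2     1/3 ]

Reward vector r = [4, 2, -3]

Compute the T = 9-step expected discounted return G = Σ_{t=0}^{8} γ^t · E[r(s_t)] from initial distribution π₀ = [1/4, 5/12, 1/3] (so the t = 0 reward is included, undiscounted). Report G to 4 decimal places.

G = 4.9778

t=0: π = [0.2500, 0.4167, 0.3333], E[r] = 0.8333, γ^t·E[r] = 0.833333, running G = 0.833333
t=1: π = [0.2639, 0.3889, 0.3472], E[r] = 0.7917, γ^t·E[r] = 0.712500, running G = 1.545833
t=2: π = [0.2650, 0.3912, 0.3438], E[r] = 0.8113, γ^t·E[r] = 0.657188, running G = 2.203021
t=3: π = [0.2655, 0.3906, 0.3438], E[r] = 0.8118, γ^t·E[r] = 0.591820, running G = 2.794841
t=4: π = [0.2656, 0.3906, 0.3438], E[r] = 0.8124, γ^t·E[r] = 0.533023, running G = 3.327864
t=5: π = [0.2656, 0.3906, 0.3438], E[r] = 0.8125, γ^t·E[r] = 0.479758, running G = 3.807622
t=6: π = [0.2656, 0.3906, 0.3438], E[r] = 0.8125, γ^t·E[r] = 0.431793, running G = 4.239415
t=7: π = [0.2656, 0.3906, 0.3438], E[r] = 0.8125, γ^t·E[r] = 0.388616, running G = 4.628031
t=8: π = [0.2656, 0.3906, 0.3438], E[r] = 0.8125, γ^t·E[r] = 0.349755, running G = 4.977786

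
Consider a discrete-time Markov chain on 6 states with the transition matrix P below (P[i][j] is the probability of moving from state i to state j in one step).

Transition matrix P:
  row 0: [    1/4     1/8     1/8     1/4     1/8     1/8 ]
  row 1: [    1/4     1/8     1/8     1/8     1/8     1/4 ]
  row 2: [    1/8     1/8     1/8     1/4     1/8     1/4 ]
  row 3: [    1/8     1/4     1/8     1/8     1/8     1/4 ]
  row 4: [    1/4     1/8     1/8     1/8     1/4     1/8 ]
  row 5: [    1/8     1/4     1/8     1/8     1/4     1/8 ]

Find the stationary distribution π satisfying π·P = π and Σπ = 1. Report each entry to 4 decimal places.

π = [0.1910, 0.1683, 0.1250, 0.1645, 0.1689, 0.1822]

Balance equations π_j = Σ_i π_i·P[i][j]:
  π_0 = 1/4·π_0 + 1/4·π_1 + 1/8·π_2 + 1/8·π_3 + 1/4·π_4 + 1/8·π_5
  π_1 = 1/8·π_0 + 1/8·π_1 + 1/8·π_2 + 1/4·π_3 + 1/8·π_4 + 1/4·π_5
  π_2 = 1/8·π_0 + 1/8·π_1 + 1/8·π_2 + 1/8·π_3 + 1/8·π_4 + 1/8·π_5
  π_3 = 1/4·π_0 + 1/8·π_1 + 1/4·π_2 + 1/8·π_3 + 1/8·π_4 + 1/8·π_5
  π_4 = 1/8·π_0 + 1/8·π_1 + 1/8·π_2 + 1/8·π_3 + 1/4·π_4 + 1/4·π_5
  normalize: π_0 + π_1 + π_2 + π_3 + π_4 + π_5 = 1
Solving the linear system gives exactly π = [98/513, 5527/32832, 1/8, 5401/32832, 5545/32832, 5983/32832].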